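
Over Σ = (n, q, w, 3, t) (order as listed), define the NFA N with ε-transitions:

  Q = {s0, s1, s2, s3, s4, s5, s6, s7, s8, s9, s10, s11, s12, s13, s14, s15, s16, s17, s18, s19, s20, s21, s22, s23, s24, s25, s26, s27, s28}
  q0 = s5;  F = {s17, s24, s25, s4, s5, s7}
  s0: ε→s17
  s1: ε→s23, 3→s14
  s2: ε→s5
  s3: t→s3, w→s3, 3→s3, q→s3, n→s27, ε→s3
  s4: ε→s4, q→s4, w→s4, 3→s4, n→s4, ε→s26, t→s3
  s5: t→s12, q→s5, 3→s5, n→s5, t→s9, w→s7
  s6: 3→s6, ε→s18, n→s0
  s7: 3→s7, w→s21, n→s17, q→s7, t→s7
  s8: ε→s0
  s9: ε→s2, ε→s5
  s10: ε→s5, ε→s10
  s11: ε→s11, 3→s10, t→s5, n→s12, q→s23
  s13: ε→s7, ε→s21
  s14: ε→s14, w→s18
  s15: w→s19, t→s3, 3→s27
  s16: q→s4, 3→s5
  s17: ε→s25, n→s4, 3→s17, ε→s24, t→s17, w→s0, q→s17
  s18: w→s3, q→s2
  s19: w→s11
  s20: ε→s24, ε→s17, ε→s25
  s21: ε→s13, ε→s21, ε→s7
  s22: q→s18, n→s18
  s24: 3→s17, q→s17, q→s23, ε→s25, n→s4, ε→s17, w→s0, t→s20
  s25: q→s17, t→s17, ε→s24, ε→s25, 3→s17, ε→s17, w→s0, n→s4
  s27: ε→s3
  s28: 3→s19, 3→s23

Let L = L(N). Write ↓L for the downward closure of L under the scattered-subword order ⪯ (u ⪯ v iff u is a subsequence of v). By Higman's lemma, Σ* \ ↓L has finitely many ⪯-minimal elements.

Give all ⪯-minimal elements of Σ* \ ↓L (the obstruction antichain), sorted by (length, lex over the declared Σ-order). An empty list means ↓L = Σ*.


min(Σ*\↓L) = [wnnt].

|Q|=29, |F|=6, |δ|=87 (30 ε).
min D↑ (5 st, q0=0, F={4}): 0:n→0,q→0,w→1,3→0,t→0 1:n→2,q→1,w→1,3→1,t→1 2:n→3,q→2,w→2,3→2,t→2 3:n→3,q→3,w→3,3→3,t→4 4:n→4,q→4,w→4,3→4,t→4 (ε-aug+det+¬).
'wnnt': N↓-sim [17, 13, 10, 4, 2] end={s27,s3} ∉↓L; 4/4 single-dels accept.
1 words, ⪯-incomp.


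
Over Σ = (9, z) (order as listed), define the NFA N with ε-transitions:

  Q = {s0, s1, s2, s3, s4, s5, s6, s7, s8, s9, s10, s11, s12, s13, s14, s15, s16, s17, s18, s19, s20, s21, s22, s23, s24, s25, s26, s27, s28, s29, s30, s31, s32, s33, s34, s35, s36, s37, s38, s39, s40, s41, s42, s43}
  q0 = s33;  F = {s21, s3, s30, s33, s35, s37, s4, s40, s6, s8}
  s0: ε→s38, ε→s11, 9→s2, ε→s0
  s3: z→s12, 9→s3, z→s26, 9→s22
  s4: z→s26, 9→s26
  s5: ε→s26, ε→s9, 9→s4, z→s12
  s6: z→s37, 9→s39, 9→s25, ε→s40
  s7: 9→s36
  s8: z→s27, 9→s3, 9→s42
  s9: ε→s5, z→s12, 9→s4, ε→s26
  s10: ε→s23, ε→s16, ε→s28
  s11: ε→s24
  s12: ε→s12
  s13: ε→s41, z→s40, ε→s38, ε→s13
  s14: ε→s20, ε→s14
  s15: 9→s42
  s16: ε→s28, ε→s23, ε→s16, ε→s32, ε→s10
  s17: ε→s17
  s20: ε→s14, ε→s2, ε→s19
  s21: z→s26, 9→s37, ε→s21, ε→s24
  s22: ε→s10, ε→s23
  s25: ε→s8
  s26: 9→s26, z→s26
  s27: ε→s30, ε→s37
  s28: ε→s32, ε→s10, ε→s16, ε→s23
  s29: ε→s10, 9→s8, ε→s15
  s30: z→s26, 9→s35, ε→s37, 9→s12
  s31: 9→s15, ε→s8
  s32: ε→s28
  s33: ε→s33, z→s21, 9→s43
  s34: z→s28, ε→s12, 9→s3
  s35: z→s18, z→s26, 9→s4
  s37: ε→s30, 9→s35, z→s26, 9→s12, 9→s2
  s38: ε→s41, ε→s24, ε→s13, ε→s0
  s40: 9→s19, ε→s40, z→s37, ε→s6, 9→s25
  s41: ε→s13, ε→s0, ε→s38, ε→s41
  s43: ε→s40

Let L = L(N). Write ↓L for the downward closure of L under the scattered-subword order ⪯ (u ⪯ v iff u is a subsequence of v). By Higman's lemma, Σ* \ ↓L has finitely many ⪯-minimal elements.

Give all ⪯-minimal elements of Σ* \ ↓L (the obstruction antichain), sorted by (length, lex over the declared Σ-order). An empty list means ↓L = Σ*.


min(Σ*\↓L) = [zz, 999z, 9z999, z9999].

|Q|=44, |F|=10, |δ|=100 (57 ε).
min D↑ (9 st, q0=0, F={5}): 0:9→1,z→2 1:9→3,z→4 2:9→4,z→5 3:9→6,z→4 4:9→7,z→5 5:9→5,z→5 6:9→6,z→5 7:9→8,z→5 8:9→5,z→5 (ε-aug+det+¬).
'zz': N↓-sim [27, 11, 2] end={s18,s26} — reject; 2/2 del acc.
'999z': |S_i|=[27, 24, 21, 14, 3] end={s12,s18,s26} — reject; 4/4 del acc.
'9z999': run [27, 24, 9, 6, 2, 1] end={s26} — reject; 5/5 single-dels accept.
'z9999': N↓-sim [27, 11, 8, 6, 2, 1] end={s26} rej; 5/5 single-dels accept.
4 minimals (antichain).


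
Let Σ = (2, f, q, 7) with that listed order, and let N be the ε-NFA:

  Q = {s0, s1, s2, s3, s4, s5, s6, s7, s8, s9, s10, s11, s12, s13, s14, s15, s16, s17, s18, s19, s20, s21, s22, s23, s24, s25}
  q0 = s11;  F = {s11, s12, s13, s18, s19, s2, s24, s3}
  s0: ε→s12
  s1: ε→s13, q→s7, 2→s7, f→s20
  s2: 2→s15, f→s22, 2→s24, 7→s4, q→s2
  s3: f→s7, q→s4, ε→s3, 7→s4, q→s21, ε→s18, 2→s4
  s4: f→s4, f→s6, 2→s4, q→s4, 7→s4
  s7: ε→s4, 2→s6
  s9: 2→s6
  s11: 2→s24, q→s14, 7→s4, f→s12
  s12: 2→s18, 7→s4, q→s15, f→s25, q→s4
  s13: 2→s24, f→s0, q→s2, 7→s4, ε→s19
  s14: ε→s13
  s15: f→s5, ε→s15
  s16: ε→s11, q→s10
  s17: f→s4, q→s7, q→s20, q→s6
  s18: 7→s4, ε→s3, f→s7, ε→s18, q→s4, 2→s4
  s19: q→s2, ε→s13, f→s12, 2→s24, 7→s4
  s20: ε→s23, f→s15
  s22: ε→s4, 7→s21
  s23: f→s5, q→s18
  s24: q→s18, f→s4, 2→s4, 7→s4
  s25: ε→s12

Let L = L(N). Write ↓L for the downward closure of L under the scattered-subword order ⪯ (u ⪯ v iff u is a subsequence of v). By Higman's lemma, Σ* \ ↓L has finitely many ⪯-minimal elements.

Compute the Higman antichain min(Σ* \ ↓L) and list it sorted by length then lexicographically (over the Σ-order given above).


|Q|=26, |F|=8, |δ|=70 (15 ε).
min D↑ (7 st, q0=0, F={4}): 0:2→1,f→2,q→3,7→4 1:2→4,f→4,q→5,7→4 2:2→5,f→2,q→4,7→4 3:2→1,f→2,q→6,7→4 4:2→4,f→4,q→4,7→4 5:2→4,f→4,q→4,7→4 6:2→1,f→4,q→6,7→4 (ε-aug+det+¬).
'7': run [18, 3] end={s21,s4,s6} — reject; 1/1 single-dels accept.
'22': |S_i|=[18, 9, 2] end={s4,s6} rej; 2/2 del acc.
'2f': N↓-sim [18, 9, 4] end={s4,s5,s6,s7} — reject; 2/2 del acc.
'fq': N↓-sim [18, 12, 5] end={s15,s21,s4,s5,s6} rej; 2/2 single-dels accept.
'2qq': |S_i|=[18, 9, 6, 3] end={s21,s4,s6} — reject; 3/3 deletions ∈↓L.
'qqf': |S_i|=[18, 17, 11, 6] end={s21,s22,s4,s5,s6,s7} — reject; 3/3 deletions ∈↓L.
6 minimals (antichain).

Antichain: [7, 22, 2f, fq, 2qq, qqf].


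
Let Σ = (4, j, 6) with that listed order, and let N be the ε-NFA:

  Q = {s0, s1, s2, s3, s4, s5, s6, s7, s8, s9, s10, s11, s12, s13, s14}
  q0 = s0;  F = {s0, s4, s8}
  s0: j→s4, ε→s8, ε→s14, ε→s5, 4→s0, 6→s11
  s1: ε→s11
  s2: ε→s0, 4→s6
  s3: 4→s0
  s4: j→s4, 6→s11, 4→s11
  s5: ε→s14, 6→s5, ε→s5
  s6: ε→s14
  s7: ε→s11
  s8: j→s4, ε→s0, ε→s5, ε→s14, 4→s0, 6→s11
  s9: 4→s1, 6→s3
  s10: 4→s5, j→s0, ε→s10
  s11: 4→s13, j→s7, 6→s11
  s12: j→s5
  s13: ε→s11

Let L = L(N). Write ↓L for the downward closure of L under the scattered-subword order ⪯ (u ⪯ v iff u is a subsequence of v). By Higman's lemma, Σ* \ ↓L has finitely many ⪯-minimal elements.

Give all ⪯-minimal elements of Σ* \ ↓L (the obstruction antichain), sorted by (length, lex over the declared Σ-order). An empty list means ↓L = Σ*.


|Q|=15, |F|=3, |δ|=34 (14 ε).
min D↑ (3 st, q0=0, F={2}): 0:4→0,j→1,6→2 1:4→2,j→1,6→2 2:4→2,j→2,6→2.
'6': |S_i|=[8, 5] end={s11,s13,s14,s5,s7} — reject; 1/1 deletions ∈↓L.
'j4': run [8, 4, 3] end={s11,s13,s7} rej; 2/2 del acc.
2 obstructions.

min(Σ*\↓L) = [6, j4].


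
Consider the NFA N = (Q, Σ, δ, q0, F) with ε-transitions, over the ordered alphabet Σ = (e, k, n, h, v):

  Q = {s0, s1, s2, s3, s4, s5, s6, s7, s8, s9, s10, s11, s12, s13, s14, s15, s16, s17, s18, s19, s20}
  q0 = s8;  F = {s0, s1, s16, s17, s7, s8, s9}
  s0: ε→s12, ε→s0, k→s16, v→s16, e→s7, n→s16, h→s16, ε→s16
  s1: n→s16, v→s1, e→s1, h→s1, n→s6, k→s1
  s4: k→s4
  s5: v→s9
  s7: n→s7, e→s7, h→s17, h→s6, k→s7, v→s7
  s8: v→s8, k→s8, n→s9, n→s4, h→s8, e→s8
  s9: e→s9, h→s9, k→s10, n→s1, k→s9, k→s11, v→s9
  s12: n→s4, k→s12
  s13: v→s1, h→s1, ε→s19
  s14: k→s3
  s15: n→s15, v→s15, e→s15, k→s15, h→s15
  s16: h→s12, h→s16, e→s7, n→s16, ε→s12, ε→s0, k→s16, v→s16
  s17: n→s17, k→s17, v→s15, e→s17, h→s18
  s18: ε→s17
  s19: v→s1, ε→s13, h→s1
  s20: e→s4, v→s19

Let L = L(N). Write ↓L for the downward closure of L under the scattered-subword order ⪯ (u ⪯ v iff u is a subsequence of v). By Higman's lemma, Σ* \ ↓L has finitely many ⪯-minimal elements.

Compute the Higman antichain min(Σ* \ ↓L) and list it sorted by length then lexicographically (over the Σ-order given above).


|Q|=21, |F|=7, |δ|=65 (8 ε).
min D↑ (7 st, q0=0, F={6}): 0:e→0,k→0,n→1,h→0,v→0 1:e→1,k→1,n→2,h→1,v→1 2:e→2,k→2,n→3,h→2,v→2 3:e→4,k→3,n→3,h→3,v→3 4:e→4,k→4,n→4,h→5,v→4 5:e→5,k→5,n→5,h→5,v→6 6:e→6,k→6,n→6,h→6,v→6.
'nnnehv': N↓-sim [14, 13, 10, 9, 5, 4, 1] end={s15} ∉↓L; 6/6 deletions ∈↓L.
1 obstructions.

min(Σ*\↓L) = [nnnehv].


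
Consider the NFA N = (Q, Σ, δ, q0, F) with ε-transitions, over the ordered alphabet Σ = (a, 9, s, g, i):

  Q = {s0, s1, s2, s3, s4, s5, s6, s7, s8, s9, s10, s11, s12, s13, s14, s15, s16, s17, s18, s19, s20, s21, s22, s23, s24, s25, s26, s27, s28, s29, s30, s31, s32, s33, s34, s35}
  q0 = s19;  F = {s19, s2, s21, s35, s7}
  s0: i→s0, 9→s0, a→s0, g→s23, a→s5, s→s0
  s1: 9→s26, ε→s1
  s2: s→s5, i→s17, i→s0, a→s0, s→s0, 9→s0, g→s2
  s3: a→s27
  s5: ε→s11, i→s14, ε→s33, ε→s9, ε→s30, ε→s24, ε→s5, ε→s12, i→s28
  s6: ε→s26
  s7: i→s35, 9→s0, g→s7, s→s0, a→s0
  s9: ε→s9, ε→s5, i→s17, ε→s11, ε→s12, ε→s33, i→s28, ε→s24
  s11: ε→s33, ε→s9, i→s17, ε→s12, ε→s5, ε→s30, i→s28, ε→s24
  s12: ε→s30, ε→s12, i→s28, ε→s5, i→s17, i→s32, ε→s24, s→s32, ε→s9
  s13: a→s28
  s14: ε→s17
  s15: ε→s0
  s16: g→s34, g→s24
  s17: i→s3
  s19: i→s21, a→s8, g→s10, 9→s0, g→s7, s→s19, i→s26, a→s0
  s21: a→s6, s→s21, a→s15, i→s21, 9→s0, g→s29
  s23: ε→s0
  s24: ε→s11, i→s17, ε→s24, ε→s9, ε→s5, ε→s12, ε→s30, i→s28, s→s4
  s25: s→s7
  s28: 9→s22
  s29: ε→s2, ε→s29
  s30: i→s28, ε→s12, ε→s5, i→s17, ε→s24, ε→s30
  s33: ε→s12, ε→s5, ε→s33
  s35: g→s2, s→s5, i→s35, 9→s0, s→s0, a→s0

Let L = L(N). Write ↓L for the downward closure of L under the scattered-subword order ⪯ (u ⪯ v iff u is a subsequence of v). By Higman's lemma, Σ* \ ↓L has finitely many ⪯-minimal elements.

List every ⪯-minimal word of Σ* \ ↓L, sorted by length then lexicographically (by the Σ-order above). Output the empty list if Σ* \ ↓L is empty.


A = [a, 9, gs, igi].

|Q|=36, |F|=5, |δ|=105 (44 ε).
min D↑ (6 st, q0=0, F={1}): 0:a→1,9→1,s→0,g→2,i→3 1:a→1,9→1,s→1,g→1,i→1 2:a→1,9→1,s→1,g→2,i→4 3:a→1,9→1,s→3,g→5,i→3 4:a→1,9→1,s→1,g→5,i→4 5:a→1,9→1,s→1,g→5,i→1 [Hopcroft].
'a': N↓-sim [28, 21] end={s0,s11,s12,s14,s15,s17,s22,s23,s24,s26,s27,s28,…} ∉↓L; 1/1 single-dels accept.
'9': N↓-sim [28, 17] end={s0,s11,s12,s14,s17,s22,s23,s24,s27,s28,s3,s30,…} rej; 1/1 del acc.
'gs': |S_i|=[28, 22, 17] end={s0,s11,s12,s14,s17,s22,s23,s24,s27,s28,s3,s30,…} — reject; 2/2 deletions ∈↓L.
'igi': N↓-sim [28, 24, 19, 17] end={s0,s11,s12,s14,s17,s22,s23,s24,s27,s28,s3,s30,…} ∉↓L; 3/3 single-dels accept.
4 words, ⪯-incomp.


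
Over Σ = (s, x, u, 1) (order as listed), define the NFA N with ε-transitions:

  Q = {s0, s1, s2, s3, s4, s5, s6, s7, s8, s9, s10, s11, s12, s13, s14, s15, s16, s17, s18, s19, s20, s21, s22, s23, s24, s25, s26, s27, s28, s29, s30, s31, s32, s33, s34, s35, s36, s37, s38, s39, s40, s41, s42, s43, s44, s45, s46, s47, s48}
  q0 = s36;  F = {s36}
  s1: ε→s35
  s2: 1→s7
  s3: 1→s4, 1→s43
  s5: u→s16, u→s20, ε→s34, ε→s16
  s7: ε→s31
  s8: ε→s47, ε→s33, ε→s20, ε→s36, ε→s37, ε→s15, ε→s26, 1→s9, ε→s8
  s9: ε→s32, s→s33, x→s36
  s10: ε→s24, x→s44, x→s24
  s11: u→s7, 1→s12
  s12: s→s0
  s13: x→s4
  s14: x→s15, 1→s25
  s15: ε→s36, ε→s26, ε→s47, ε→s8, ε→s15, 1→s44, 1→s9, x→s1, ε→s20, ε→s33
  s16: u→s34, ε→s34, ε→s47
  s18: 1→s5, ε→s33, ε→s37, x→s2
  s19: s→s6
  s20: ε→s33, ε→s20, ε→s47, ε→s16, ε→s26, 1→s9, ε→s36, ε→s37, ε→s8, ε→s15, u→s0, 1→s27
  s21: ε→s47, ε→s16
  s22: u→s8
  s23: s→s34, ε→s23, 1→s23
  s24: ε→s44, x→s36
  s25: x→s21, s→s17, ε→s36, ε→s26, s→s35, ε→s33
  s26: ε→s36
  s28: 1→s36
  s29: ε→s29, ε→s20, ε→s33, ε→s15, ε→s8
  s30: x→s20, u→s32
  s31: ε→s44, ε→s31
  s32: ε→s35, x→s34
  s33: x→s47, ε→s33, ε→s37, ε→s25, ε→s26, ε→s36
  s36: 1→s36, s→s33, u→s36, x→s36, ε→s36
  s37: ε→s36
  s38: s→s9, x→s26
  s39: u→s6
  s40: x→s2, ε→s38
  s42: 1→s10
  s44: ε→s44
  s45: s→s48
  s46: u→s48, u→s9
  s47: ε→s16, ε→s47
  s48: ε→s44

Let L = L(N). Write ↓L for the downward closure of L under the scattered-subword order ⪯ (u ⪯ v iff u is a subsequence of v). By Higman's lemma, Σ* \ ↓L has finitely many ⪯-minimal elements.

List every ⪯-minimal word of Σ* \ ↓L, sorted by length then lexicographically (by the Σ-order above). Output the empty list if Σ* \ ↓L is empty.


|Q|=49, |F|=1, |δ|=112 (62 ε).
min D↑ (1 st, q0=0, F={}): 0:s→0,x→0,u→0,1→0 [Hopcroft].
L(D↑) = ∅; no obstructions.

A = [].


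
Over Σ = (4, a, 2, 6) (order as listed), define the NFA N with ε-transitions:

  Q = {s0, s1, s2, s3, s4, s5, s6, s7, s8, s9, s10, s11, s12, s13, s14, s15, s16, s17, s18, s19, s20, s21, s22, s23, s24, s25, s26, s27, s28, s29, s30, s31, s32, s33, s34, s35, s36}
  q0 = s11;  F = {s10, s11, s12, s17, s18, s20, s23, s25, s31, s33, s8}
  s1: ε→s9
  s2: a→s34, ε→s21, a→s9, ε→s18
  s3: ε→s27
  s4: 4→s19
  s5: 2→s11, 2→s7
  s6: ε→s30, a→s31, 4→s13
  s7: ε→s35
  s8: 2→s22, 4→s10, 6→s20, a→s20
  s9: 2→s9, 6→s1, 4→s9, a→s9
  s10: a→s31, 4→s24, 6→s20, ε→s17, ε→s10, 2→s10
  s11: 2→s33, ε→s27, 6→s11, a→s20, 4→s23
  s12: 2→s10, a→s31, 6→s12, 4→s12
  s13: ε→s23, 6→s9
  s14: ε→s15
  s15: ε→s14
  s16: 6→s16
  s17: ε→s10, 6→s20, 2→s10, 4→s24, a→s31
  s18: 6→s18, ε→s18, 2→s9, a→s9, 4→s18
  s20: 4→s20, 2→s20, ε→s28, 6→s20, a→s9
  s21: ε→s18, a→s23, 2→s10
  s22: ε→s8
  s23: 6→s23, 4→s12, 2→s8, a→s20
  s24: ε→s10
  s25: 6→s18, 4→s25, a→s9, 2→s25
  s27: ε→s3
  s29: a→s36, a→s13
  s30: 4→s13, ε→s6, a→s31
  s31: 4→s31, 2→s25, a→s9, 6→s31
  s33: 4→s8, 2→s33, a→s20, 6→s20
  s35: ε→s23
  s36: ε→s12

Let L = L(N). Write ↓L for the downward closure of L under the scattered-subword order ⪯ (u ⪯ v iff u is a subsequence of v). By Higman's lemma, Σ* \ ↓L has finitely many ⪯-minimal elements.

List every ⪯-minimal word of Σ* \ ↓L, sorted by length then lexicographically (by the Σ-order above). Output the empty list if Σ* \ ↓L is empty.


min(Σ*\↓L) = [aa, 26a, 44a262].

|Q|=37, |F|=11, |δ|=85 (22 ε).
min D↑ (11 st, q0=0, F={6}): 0:4→1,a→2,2→3,6→0 1:4→4,a→2,2→5,6→1 2:4→2,a→6,2→2,6→2 3:4→5,a→2,2→3,6→2 4:4→4,a→7,2→8,6→4 5:4→8,a→2,2→5,6→2 6:4→6,a→6,2→6,6→6 7:4→7,a→6,2→9,6→7 8:4→8,a→7,2→8,6→2 9:4→9,a→6,2→9,6→10 10:4→10,a→6,2→6,6→10.
'aa': N↓-sim [18, 7, 2] end={s1,s9} ∉↓L; 2/2 del acc.
'26a': N↓-sim [18, 13, 7, 2] end={s1,s9} ∉↓L; 3/3 single-dels accept.
'44a262': |S_i|=[18, 14, 11, 5, 4, 3, 2] end={s1,s9} ∉↓L; 6/6 single-dels accept.
3 words, ⪯-incomp.


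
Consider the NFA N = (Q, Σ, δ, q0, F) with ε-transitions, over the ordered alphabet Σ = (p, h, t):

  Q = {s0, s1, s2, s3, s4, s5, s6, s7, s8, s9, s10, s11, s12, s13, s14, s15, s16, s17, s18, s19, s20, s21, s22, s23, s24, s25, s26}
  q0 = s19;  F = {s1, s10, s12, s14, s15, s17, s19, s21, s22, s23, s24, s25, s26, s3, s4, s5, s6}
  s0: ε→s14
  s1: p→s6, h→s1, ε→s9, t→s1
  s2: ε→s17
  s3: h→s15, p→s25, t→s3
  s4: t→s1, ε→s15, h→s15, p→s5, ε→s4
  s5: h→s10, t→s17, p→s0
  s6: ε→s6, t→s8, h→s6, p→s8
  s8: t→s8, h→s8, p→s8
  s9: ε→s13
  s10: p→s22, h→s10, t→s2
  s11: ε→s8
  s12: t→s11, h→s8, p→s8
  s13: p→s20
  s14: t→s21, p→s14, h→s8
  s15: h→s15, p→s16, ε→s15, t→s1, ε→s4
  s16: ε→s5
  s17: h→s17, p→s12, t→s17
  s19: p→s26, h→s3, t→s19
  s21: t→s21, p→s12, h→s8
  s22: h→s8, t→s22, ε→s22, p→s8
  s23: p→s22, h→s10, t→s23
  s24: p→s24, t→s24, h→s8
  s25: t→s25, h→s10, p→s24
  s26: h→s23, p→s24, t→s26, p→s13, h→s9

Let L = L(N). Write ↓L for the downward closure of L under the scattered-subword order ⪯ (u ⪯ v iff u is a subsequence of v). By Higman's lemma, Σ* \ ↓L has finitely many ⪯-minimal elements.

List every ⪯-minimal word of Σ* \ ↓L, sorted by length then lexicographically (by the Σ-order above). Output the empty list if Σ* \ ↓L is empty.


A = [pph, phpp, hhtpp, hhtpt].

|Q|=27, |F|=17, |δ|=69 (12 ε).
min D↑ (17 st, q0=0, F={7}): 0:p→1,h→2,t→0 1:p→3,h→4,t→1 2:p→5,h→6,t→2 3:p→3,h→7,t→3 4:p→8,h→9,t→4 5:p→3,h→9,t→5 6:p→10,h→6,t→11 7:p→7,h→7,t→7 8:p→7,h→7,t→8 9:p→8,h→9,t→12 10:p→13,h→9,t→12 11:p→14,h→11,t→11 12:p→15,h→12,t→12 13:p→13,h→7,t→16 14:p→7,h→14,t→7 15:p→7,h→7,t→7 16:p→15,h→7,t→16.
'pph': run [25, 20, 10, 1] end={s8} — reject; 3/3 del acc.
'phpp': N↓-sim [25, 20, 12, 5, 1] end={s8} rej; 4/4 deletions ∈↓L.
'hhtpp': |S_i|=[25, 23, 19, 12, 5, 1] end={s8} ∉↓L; 5/5 single-dels accept.
'hhtpt': run [25, 23, 19, 12, 5, 2] end={s11,s8} ∉↓L; 5/5 deletions ∈↓L.
4 words, ⪯-incomp.


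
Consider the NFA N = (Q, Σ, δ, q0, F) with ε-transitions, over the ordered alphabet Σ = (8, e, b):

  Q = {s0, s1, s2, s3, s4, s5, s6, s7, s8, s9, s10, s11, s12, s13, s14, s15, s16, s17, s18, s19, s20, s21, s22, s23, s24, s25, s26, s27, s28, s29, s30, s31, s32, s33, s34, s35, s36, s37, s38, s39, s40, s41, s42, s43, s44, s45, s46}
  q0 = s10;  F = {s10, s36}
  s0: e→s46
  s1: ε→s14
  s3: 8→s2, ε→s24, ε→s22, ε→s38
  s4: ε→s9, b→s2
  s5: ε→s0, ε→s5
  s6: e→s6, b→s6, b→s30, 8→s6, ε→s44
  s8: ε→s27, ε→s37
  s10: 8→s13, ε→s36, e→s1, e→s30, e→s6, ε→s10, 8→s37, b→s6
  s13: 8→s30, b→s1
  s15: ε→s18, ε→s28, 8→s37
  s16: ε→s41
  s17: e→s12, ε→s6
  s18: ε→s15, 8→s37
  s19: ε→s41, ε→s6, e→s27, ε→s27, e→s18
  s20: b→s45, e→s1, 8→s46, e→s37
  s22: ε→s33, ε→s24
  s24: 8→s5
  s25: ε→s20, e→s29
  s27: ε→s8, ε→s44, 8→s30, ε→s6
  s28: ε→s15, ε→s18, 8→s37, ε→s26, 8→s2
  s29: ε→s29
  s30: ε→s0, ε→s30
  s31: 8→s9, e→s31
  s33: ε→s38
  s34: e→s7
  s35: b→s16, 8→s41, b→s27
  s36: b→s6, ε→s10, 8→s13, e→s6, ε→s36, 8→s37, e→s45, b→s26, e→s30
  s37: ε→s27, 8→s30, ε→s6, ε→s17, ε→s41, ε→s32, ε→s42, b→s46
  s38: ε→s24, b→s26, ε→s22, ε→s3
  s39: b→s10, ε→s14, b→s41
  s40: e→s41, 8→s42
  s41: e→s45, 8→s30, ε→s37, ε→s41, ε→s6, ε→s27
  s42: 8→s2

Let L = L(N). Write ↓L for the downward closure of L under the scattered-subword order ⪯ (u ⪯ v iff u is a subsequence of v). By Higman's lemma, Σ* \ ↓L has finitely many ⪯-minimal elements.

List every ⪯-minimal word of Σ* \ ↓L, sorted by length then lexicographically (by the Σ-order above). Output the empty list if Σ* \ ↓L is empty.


Antichain: [8, e, b].

|Q|=47, |F|=2, |δ|=101 (49 ε).
min D↑ (2 st, q0=0, F={1}): 0:8→1,e→1,b→1 1:8→1,e→1,b→1 [Hopcroft].
'8': run [21, 18] end={s0,s1,s12,s13,s14,s17,s2,s27,s30,s32,s37,s41,…} — reject; 1/1 deletions ∈↓L.
'e': N↓-sim [21, 9] end={s0,s1,s12,s14,s30,s44,s45,s46,s6} — reject; 1/1 del acc.
'b': run [21, 8] end={s0,s1,s14,s26,s30,s44,s46,s6} ∉↓L; 1/1 single-dels accept.
3 words, ⪯-incomp.


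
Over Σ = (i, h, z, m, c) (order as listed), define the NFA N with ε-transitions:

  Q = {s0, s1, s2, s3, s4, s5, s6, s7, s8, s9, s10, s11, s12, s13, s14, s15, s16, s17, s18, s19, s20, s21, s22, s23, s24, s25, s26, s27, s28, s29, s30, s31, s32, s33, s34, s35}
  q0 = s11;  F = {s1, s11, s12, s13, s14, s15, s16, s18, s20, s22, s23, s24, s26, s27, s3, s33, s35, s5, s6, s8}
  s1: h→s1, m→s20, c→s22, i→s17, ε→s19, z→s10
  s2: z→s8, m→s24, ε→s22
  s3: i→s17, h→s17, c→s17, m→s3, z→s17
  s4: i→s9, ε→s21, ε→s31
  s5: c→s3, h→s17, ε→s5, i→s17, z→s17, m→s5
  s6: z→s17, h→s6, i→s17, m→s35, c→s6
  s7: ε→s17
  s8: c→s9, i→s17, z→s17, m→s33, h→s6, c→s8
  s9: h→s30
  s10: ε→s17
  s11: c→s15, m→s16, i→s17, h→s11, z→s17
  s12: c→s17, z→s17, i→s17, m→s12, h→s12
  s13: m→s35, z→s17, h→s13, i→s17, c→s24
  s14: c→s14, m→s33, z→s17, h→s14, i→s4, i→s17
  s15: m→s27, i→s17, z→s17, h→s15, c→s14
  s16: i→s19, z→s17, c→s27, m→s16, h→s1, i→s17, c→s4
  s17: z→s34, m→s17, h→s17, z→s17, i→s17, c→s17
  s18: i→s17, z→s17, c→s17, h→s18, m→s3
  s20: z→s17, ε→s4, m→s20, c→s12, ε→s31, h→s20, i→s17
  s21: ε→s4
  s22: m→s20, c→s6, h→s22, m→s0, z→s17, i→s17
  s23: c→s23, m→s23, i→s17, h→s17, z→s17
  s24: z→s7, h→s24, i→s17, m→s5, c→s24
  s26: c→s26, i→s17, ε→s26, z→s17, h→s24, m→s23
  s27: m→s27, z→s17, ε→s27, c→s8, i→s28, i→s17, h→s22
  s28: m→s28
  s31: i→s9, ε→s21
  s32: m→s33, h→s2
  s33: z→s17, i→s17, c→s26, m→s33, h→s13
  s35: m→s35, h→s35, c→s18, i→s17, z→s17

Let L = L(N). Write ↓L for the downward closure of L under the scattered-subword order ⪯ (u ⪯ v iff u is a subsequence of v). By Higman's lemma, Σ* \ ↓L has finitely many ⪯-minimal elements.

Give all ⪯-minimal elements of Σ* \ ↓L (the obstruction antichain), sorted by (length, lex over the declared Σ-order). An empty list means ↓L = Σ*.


|Q|=36, |F|=20, |δ|=133 (13 ε).
min D↑ (21 st, q0=0, F={1}): 0:i→1,h→0,z→1,m→2,c→3 1:i→1,h→1,z→1,m→1,c→1 2:i→1,h→4,z→1,m→2,c→5 3:i→1,h→3,z→1,m→5,c→6 4:i→1,h→4,z→1,m→7,c→8 5:i→1,h→8,z→1,m→5,c→9 6:i→1,h→6,z→1,m→10,c→6 7:i→1,h→7,z→1,m→7,c→11 8:i→1,h→8,z→1,m→7,c→12 9:i→1,h→12,z→1,m→10,c→9 10:i→1,h→13,z→1,m→10,c→14 11:i→1,h→11,z→1,m→11,c→1 12:i→1,h→12,z→1,m→15,c→12 13:i→1,h→13,z→1,m→15,c→16 14:i→1,h→16,z→1,m→17,c→14 15:i→1,h→15,z→1,m→15,c→18 16:i→1,h→16,z→1,m→19,c→16 17:i→1,h→1,z→1,m→17,c→17 18:i→1,h→18,z→1,m→20,c→1 19:i→1,h→1,z→1,m→19,c→20 20:i→1,h→1,z→1,m→20,c→1.
'i': run [32, 9] end={s17,s19,s21,s28,s30,s31,s34,s4,s9} rej; 1/1 single-dels accept.
'z': N↓-sim [32, 4] end={s10,s17,s34,s7} rej; 1/1 single-dels accept.
'mhmcc': |S_i|=[32, 29, 22, 14, 5, 2] end={s17,s34} — reject; 5/5 single-dels accept.
'ccmcmh': |S_i|=[32, 27, 21, 13, 9, 5, 2] end={s17,s34} rej; 6/6 single-dels accept.
4 obstructions.

A = [i, z, mhmcc, ccmcmh].


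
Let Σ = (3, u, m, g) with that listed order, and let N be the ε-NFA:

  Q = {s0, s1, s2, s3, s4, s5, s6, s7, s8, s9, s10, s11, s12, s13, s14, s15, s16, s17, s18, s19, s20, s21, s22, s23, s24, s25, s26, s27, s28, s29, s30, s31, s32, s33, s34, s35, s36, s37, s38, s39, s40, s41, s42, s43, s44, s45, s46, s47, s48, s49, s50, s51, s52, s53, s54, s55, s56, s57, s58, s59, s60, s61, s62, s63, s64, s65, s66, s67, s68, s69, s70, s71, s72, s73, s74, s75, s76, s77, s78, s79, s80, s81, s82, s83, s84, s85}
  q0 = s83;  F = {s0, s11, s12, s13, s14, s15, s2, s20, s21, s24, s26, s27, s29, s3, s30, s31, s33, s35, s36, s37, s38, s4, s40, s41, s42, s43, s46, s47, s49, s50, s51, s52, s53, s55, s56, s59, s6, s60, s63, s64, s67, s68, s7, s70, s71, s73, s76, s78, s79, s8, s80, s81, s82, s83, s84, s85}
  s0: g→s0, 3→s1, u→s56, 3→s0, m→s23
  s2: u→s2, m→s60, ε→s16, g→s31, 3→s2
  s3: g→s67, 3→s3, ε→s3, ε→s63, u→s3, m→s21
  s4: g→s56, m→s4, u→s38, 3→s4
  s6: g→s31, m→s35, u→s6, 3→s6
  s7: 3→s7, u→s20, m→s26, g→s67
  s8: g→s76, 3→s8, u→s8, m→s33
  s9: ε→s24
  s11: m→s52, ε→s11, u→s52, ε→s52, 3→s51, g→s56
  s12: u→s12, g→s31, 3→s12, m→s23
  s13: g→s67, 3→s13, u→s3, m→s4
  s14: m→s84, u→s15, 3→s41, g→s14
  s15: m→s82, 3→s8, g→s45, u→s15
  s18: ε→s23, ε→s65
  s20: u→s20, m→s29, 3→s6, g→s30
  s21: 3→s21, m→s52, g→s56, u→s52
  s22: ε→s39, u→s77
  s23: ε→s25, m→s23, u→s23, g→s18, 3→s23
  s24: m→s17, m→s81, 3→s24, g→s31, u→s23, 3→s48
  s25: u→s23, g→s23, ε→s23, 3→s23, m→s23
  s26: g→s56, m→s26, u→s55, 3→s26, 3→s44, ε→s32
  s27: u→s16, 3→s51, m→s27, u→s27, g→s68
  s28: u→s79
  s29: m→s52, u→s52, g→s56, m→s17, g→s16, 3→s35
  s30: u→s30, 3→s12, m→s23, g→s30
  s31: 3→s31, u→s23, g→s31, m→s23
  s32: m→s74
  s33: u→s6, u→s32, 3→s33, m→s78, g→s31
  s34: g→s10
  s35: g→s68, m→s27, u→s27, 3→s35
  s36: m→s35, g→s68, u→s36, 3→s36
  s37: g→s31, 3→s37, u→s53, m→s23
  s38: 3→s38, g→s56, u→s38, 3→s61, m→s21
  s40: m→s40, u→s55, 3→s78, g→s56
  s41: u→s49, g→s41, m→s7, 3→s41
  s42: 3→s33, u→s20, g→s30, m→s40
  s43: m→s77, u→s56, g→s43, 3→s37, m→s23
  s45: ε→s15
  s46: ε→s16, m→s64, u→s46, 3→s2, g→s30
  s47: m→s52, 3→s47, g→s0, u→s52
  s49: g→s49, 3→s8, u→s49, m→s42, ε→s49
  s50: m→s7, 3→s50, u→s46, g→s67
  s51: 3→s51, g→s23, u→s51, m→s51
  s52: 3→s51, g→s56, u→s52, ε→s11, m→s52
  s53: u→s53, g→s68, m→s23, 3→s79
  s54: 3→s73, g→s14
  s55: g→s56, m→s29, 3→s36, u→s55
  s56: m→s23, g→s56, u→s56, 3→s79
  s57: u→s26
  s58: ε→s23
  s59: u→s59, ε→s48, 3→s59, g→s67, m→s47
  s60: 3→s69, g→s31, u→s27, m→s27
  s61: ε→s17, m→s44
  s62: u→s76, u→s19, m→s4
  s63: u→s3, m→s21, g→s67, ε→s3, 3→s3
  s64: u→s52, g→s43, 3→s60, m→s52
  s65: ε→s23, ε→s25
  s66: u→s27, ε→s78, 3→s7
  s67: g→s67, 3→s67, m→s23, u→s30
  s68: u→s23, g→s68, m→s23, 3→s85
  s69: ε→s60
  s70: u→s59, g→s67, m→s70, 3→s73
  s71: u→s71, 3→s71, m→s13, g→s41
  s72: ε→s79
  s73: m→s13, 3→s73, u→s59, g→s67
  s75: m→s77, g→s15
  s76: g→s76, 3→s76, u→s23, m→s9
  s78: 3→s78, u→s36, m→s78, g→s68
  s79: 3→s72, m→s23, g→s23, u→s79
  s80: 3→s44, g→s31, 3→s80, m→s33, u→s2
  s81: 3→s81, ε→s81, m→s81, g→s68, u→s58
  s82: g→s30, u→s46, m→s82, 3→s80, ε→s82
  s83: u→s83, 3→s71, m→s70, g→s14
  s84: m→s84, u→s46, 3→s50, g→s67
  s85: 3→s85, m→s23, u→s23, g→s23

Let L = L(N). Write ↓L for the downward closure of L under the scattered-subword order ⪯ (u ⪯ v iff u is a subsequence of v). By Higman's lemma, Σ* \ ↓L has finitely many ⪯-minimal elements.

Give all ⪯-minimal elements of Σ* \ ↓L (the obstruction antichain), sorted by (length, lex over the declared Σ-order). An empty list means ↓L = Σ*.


A = [mgm, gu3gu, 3mmg3g, mumu3g, mumm3g].

|Q|=86, |F|=56, |δ|=285 (27 ε).
min D↑ (55 st, q0=0, F={17}): 0:3→1,u→0,m→2,g→3 1:3→1,u→1,m→4,g→5 2:3→6,u→7,m→2,g→8 3:3→5,u→9,m→10,g→3 4:3→4,u→11,m→12,g→8 5:3→5,u→13,m→14,g→5 6:3→6,u→7,m→4,g→8 7:3→7,u→7,m→15,g→8 8:3→8,u→16,m→17,g→8 9:3→18,u→9,m→19,g→9 10:3→20,u→21,m→10,g→8 11:3→11,u→11,m→22,g→8 12:3→12,u→23,m→12,g→24 13:3→18,u→13,m→25,g→13 14:3→14,u→26,m→27,g→8 15:3→15,u→28,m→28,g→29 16:3→30,u→16,m→17,g→16 17:3→17,u→17,m→17,g→17 18:3→18,u→18,m→31,g→32 19:3→33,u→21,m→19,g→16 20:3→20,u→21,m→14,g→8 21:3→34,u→21,m→35,g→16 22:3→22,u→28,m→28,g→24 23:3→23,u→23,m→22,g→24 24:3→36,u→24,m→17,g→24 25:3→31,u→26,m→37,g→16 26:3→38,u→26,m→39,g→16 27:3→27,u→40,m→27,g→24 28:3→41,u→28,m→28,g→24 29:3→29,u→24,m→17,g→29 30:3→30,u→30,m→17,g→42 31:3→31,u→38,m→43,g→42 32:3→32,u→17,m→44,g→32 33:3→33,u→34,m→31,g→42 34:3→34,u→34,m→45,g→42 35:3→45,u→28,m→28,g→46 36:3→36,u→36,m→17,g→17 37:3→43,u→40,m→37,g→24 38:3→38,u→38,m→47,g→42 39:3→47,u→28,m→28,g→24 40:3→48,u→40,m→39,g→24 41:3→41,u→41,m→41,g→17 42:3→42,u→17,m→17,g→42 43:3→43,u→48,m→43,g→49 44:3→44,u→17,m→50,g→42 45:3→45,u→51,m→51,g→42 46:3→52,u→24,m→17,g→46 47:3→47,u→51,m→51,g→49 48:3→48,u→48,m→47,g→49 49:3→53,u→17,m→17,g→49 50:3→50,u→17,m→50,g→49 51:3→41,u→51,m→51,g→49 52:3→52,u→54,m→17,g→42 53:3→53,u→17,m→17,g→17 54:3→36,u→54,m→17,g→49 [Hopcroft].
'mgm': |S_i|=[74, 65, 20, 5] end={s18,s23,s25,s65,s77} — reject; 3/3 del acc.
'gu3gu': run [74, 61, 52, 35, 14, 5] end={s18,s23,s25,s58,s65} ∉↓L; 5/5 deletions ∈↓L.
'3mmg3g': |S_i|=[74, 67, 56, 32, 10, 7, 4] end={s18,s23,s25,s65} rej; 6/6 deletions ∈↓L.
'mumu3g': |S_i|=[74, 65, 48, 31, 15, 8, 4] end={s18,s23,s25,s65} ∉↓L; 6/6 deletions ∈↓L.
'mumm3g': |S_i|=[74, 65, 48, 31, 16, 8, 4] end={s18,s23,s25,s65} ∉↓L; 6/6 deletions ∈↓L.
5 words, ⪯-incomp.


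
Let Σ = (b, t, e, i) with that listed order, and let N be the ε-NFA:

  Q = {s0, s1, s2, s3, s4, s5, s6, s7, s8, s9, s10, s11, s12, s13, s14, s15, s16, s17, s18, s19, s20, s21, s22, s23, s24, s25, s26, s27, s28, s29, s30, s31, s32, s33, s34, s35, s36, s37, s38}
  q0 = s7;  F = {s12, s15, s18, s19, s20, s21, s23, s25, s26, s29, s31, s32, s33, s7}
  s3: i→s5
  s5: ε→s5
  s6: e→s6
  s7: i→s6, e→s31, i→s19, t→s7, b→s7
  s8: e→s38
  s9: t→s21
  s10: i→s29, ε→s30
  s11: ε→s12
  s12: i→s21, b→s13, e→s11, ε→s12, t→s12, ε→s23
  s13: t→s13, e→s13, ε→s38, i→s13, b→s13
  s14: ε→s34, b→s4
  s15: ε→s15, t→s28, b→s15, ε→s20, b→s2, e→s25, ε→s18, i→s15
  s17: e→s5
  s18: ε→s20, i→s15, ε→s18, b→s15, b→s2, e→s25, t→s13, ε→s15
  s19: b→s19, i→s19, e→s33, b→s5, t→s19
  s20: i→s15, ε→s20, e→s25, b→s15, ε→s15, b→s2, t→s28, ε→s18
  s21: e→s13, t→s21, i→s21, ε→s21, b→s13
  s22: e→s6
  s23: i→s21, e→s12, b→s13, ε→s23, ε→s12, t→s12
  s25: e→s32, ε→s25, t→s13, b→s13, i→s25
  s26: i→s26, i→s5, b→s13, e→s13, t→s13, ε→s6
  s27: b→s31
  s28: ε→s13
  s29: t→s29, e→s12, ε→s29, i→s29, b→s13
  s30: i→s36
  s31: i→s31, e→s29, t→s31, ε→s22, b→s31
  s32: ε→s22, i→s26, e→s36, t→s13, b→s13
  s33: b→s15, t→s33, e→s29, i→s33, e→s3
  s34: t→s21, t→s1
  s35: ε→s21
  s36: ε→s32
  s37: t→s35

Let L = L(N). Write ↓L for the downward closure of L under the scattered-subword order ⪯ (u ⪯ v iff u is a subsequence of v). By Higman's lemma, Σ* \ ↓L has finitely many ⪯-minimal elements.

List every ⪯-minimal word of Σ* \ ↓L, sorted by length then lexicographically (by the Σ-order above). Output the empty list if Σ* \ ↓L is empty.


|Q|=39, |F|=14, |δ|=107 (27 ε).
min D↑ (12 st, q0=0, F={5}): 0:b→0,t→0,e→1,i→2 1:b→1,t→1,e→3,i→1 2:b→2,t→2,e→4,i→2 3:b→5,t→3,e→6,i→3 4:b→7,t→4,e→3,i→4 5:b→5,t→5,e→5,i→5 6:b→5,t→6,e→6,i→8 7:b→7,t→5,e→9,i→7 8:b→5,t→8,e→5,i→8 9:b→5,t→5,e→10,i→9 10:b→5,t→5,e→10,i→11 11:b→5,t→5,e→5,i→11 (ε-aug+det+¬).
'eeb': |S_i|=[24, 22, 15, 2] end={s13,s38} ∉↓L; 3/3 single-dels accept.
'iebt': run [24, 23, 21, 14, 3] end={s13,s28,s38} ∉↓L; 4/4 del acc.
'eeeie': |S_i|=[24, 22, 15, 12, 6, 3] end={s13,s38,s6} ∉↓L; 5/5 deletions ∈↓L.
3 minimals (antichain).

min(Σ*\↓L) = [eeb, iebt, eeeie].


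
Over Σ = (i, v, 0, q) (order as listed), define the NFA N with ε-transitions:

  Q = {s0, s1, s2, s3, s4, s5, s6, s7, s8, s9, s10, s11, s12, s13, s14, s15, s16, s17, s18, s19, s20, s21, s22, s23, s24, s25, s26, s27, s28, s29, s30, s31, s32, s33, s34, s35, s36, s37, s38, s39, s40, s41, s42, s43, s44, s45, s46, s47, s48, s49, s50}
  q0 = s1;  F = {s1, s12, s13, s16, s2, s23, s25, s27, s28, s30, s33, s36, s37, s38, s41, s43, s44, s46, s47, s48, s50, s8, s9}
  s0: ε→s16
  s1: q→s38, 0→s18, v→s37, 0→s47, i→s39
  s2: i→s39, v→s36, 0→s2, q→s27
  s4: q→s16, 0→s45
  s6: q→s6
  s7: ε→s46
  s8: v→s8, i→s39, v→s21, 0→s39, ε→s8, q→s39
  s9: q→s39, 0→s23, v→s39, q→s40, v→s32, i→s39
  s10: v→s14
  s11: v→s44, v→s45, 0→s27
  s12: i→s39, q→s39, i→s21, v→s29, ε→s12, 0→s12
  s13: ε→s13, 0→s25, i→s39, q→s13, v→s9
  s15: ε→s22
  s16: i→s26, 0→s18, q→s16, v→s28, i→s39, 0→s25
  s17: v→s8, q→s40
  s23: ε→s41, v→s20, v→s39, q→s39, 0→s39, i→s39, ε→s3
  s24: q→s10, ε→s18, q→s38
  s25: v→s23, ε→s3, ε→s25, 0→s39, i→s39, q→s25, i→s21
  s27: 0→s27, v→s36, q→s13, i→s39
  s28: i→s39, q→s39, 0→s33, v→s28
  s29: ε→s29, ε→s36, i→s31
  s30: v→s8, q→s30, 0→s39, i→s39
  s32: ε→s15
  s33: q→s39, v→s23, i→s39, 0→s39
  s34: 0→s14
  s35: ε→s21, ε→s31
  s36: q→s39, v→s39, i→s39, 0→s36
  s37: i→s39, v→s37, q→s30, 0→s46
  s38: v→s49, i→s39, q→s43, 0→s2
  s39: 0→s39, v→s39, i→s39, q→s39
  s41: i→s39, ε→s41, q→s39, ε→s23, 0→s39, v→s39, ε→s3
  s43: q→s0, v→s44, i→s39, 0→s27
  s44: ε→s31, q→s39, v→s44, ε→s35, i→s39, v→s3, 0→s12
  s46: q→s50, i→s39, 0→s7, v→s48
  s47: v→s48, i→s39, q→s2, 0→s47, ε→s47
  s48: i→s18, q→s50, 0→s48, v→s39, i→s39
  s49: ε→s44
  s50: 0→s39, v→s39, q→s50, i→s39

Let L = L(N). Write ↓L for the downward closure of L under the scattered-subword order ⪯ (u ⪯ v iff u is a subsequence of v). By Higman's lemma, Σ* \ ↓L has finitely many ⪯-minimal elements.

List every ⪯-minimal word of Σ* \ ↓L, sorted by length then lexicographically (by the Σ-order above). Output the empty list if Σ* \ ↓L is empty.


|Q|=51, |F|=23, |δ|=143 (23 ε).
min D↑ (23 st, q0=0, F={1}): 0:i→1,v→2,0→3,q→4 1:i→1,v→1,0→1,q→1 2:i→1,v→2,0→5,q→6 3:i→1,v→7,0→3,q→8 4:i→1,v→9,0→8,q→10 5:i→1,v→7,0→5,q→11 6:i→1,v→12,0→1,q→6 7:i→1,v→1,0→7,q→11 8:i→1,v→13,0→8,q→14 9:i→1,v→9,0→15,q→1 10:i→1,v→9,0→14,q→16 11:i→1,v→1,0→1,q→11 12:i→1,v→12,0→1,q→1 13:i→1,v→1,0→13,q→1 14:i→1,v→13,0→14,q→17 15:i→1,v→13,0→15,q→1 16:i→1,v→18,0→19,q→16 17:i→1,v→20,0→19,q→17 18:i→1,v→18,0→21,q→1 19:i→1,v→22,0→1,q→19 20:i→1,v→1,0→22,q→1 21:i→1,v→22,0→1,q→1 22:i→1,v→1,0→1,q→1.
'i': run [39, 5] end={s18,s21,s26,s31,s39} — reject; 1/1 single-dels accept.
'vq0': N↓-sim [39, 28, 6, 1] end={s39} rej; 3/3 deletions ∈↓L.
'0vv': run [39, 26, 16, 5] end={s15,s20,s22,s32,s39} ∉↓L; 3/3 single-dels accept.
'qvq': |S_i|=[39, 33, 21, 2] end={s39,s40} ∉↓L; 3/3 del acc.
'v0qv': |S_i|=[39, 28, 16, 2, 1] end={s39} — reject; 4/4 deletions ∈↓L.
'qqq00': |S_i|=[39, 33, 30, 22, 9, 1] end={s39} rej; 5/5 single-dels accept.
6 obstructions.

min(Σ*\↓L) = [i, vq0, 0vv, qvq, v0qv, qqq00].


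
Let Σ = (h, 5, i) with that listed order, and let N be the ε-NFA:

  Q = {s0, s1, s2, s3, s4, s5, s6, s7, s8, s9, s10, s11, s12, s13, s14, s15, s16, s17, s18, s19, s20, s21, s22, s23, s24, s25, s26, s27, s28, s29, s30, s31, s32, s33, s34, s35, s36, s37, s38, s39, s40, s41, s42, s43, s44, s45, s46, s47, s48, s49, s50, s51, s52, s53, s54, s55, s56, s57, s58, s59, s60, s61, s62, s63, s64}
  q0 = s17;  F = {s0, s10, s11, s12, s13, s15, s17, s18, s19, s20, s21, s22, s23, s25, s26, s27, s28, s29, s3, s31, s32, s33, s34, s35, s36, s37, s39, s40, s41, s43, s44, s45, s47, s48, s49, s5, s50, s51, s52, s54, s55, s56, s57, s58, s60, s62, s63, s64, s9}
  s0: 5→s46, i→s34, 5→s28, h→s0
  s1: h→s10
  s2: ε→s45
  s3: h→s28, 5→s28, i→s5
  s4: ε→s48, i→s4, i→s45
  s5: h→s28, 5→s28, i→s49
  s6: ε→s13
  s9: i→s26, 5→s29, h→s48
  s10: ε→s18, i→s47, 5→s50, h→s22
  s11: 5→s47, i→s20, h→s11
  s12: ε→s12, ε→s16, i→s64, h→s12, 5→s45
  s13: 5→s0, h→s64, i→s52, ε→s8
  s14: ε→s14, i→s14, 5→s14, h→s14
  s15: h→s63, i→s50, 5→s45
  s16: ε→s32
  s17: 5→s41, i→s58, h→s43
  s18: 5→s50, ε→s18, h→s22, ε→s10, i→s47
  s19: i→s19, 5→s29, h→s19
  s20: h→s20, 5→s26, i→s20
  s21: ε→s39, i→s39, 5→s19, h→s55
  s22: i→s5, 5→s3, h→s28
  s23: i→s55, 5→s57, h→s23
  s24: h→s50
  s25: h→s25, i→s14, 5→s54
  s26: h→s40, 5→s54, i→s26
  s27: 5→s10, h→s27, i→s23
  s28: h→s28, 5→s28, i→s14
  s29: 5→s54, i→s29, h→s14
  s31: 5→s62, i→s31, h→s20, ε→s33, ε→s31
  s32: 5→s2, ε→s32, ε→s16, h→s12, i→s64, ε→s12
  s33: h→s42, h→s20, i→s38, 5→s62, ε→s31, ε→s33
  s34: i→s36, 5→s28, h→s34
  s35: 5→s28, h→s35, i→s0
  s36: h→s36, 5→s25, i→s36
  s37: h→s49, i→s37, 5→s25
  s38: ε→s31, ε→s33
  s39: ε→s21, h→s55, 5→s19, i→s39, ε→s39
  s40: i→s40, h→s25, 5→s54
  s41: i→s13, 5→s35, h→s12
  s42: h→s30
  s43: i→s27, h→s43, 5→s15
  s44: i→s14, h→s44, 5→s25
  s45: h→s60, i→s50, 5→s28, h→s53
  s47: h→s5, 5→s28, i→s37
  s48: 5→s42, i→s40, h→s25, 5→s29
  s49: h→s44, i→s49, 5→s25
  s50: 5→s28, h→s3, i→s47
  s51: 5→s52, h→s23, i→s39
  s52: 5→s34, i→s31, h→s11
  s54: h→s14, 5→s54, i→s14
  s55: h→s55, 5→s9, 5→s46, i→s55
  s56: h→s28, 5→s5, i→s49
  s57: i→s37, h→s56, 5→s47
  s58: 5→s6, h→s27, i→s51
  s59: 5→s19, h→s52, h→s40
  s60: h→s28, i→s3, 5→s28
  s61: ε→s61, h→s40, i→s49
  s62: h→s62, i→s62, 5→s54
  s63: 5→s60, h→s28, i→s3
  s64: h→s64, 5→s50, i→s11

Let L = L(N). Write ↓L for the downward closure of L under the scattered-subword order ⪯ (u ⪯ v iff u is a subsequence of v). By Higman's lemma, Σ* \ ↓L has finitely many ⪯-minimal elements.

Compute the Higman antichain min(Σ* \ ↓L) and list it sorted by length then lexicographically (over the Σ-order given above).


|Q|=65, |F|=49, |δ|=189 (24 ε).
min D↑ (46 st, q0=0, F={27}): 0:h→1,5→2,i→3 1:h→1,5→4,i→5 2:h→6,5→7,i→8 3:h→5,5→8,i→9 4:h→10,5→11,i→12 5:h→5,5→13,i→14 6:h→6,5→11,i→15 7:h→7,5→16,i→17 8:h→15,5→17,i→18 9:h→14,5→18,i→19 10:h→16,5→20,i→21 11:h→20,5→16,i→12 12:h→21,5→16,i→22 13:h→23,5→12,i→22 14:h→14,5→24,i→25 15:h→15,5→12,i→26 16:h→16,5→16,i→27 17:h→17,5→16,i→28 18:h→26,5→28,i→29 19:h→25,5→30,i→19 20:h→16,5→16,i→21 21:h→16,5→16,i→31 22:h→31,5→16,i→32 23:h→16,5→21,i→31 24:h→33,5→22,i→32 25:h→25,5→34,i→25 26:h→26,5→22,i→35 27:h→27,5→27,i→27 28:h→28,5→16,i→36 29:h→35,5→37,i→29 30:h→30,5→38,i→30 31:h→16,5→16,i→39 32:h→39,5→40,i→32 33:h→16,5→31,i→39 34:h→41,5→38,i→42 35:h→35,5→42,i→35 36:h→36,5→40,i→36 37:h→37,5→43,i→37 38:h→27,5→43,i→38 39:h→44,5→40,i→39 40:h→40,5→43,i→27 41:h→40,5→38,i→45 42:h→45,5→43,i→42 43:h→27,5→43,i→27 44:h→44,5→40,i→27 45:h→40,5→43,i→45 (ε-aug+det+¬).
'555i': N↓-sim [59, 50, 26, 5, 1] end={s14} rej; 4/4 single-dels accept.
'h5hhi': |S_i|=[59, 46, 30, 18, 6, 1] end={s14} rej; 5/5 del acc.
'h5i5i': run [59, 46, 30, 14, 4, 1] end={s14} — reject; 5/5 deletions ∈↓L.
'iii55h': N↓-sim [59, 46, 34, 24, 13, 5, 2] end={s14,s30} ∉↓L; 6/6 del acc.
4 obstructions.

A = [555i, h5hhi, h5i5i, iii55h].
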